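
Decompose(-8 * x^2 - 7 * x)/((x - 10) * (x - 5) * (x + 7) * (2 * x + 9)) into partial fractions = -36/(95*(2*x + 9)) + 343/(1020*(x + 7)) + 47/(228*(x - 5)) - 6/(17*(x - 10))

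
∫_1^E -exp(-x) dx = -exp(-1) + exp(-E)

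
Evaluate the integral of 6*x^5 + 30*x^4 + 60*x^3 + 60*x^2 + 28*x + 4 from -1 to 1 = 60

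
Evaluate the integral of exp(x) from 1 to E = -E + exp(E)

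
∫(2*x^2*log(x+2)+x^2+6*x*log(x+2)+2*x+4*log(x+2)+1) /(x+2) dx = (x + 1)^2*log(x + 2) + C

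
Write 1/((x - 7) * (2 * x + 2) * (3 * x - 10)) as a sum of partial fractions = -9/(286*(3*x - 10)) + 1/(208*(x + 1)) + 1/(176*(x - 7))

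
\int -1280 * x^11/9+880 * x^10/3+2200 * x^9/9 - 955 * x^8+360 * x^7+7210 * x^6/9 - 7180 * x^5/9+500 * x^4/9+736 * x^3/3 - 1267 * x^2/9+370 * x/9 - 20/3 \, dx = -320*x^12/27 + 80*x^11/3 + 220*x^10/9 - 955*x^9/9 + 45*x^8 + 1030*x^7/9 - 3590*x^6/27 + 100*x^5/9 + 184*x^4/3 - 1267*x^3/27 + 185*x^2/9 - 20*x/3 + C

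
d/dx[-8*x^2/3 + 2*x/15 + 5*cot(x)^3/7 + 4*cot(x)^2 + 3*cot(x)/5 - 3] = -16*x/3 - 15*cot(x)^4/7 - 8*cot(x)^3 - 96*cot(x)^2/35 - 8*cot(x) - 7/15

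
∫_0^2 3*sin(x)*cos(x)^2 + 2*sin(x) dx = -cos(2)^3 - 2*cos(2) + 3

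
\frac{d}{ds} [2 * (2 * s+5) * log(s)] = (4*s*log(s) + 4*s + 10)/s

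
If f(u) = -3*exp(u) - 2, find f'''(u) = -3*exp(u)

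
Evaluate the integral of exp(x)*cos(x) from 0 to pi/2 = -1/2 + exp(pi/2)/2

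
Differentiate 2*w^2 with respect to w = 4*w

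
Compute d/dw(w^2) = 2*w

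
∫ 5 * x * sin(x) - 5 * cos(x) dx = -5*x*cos(x) + C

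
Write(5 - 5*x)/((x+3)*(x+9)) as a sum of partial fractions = -25/(3*(x + 9)) + 10/(3*(x + 3))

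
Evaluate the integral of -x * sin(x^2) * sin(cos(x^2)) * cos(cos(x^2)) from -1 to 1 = 0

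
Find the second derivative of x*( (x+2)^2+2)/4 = 3*x/2 + 2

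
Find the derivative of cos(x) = -sin(x)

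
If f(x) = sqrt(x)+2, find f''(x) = -1/(4*x^(3/2))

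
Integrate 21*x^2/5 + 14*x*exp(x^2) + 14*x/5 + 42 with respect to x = 7*x^3/5 + 7*x^2/5 + 42*x + 7*exp(x^2) + C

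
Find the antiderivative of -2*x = -x^2 + C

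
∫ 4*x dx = 2*x^2 + C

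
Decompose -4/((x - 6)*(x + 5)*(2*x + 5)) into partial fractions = 16/(85*(2*x + 5)) - 4/(55*(x + 5)) - 4/(187*(x - 6))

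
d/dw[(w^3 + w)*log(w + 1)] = (3*w^3*log(w + 1) + w^3 + 3*w^2*log(w + 1) + w*log(w + 1) + w + log(w + 1))/(w + 1)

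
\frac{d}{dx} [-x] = -1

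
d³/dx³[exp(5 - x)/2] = -exp(5 - x)/2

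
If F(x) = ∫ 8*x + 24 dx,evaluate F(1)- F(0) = 28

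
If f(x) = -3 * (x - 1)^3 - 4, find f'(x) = -9*x^2 + 18*x - 9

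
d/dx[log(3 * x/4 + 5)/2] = 3/(6*x + 40)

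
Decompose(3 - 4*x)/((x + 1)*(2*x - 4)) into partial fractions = -7/(6*(x + 1)) - 5/(6*(x - 2))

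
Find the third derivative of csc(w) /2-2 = (1/2 - 3/sin(w)^2)*cos(w)/sin(w)^2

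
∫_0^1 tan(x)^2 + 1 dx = tan(1)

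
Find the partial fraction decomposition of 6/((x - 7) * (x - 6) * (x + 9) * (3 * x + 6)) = -1/(840*(x + 9)) + 1/(252*(x + 2)) - 1/(60*(x - 6)) + 1/(72*(x - 7))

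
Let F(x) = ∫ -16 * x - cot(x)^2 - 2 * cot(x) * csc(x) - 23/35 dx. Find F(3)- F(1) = -2216/35 + cot(3) - 2*csc(1) - cot(1) + 2*csc(3)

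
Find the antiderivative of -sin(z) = cos(z) + C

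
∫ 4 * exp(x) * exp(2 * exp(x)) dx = 2*exp(2*exp(x)) + C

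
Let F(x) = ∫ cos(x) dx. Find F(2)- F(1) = -sin(1) + sin(2)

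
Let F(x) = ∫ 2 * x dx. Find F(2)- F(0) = 4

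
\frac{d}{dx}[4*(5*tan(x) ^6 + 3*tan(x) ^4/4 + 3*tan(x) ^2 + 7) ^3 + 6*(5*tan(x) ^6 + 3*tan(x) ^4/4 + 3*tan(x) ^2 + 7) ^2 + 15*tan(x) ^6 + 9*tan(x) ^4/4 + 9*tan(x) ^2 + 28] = 9*(10*tan(x)^6 + 11*tan(x)^4 + 3*tan(x)^2 + 2)*(20*tan(x)^6 + 3*tan(x)^4 + 12*tan(x)^2 + 30)^2*tan(x)/4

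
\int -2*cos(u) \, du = -2*sin(u) + C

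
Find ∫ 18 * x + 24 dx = 9*x^2 + 24*x + C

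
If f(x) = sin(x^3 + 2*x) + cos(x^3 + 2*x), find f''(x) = -9*x^4*sin(x^3 + 2*x) - 9*x^4*cos(x^3 + 2*x) - 12*x^2*sin(x^3 + 2*x) - 12*x^2*cos(x^3 + 2*x) - 6*x*sin(x^3 + 2*x) + 6*x*cos(x^3 + 2*x) - 4*sin(x^3 + 2*x) - 4*cos(x^3 + 2*x)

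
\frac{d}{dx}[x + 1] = 1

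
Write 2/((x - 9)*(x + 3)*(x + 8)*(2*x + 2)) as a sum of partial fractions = -1/(595*(x + 8)) + 1/(120*(x + 3)) - 1/(140*(x + 1)) + 1/(2040*(x - 9))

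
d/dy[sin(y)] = cos(y)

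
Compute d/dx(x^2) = 2*x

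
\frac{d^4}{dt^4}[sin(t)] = sin(t)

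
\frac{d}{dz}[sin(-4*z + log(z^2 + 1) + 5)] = 2*(-2*z^2 + z - 2)*cos(-4*z + log(z^2 + 1) + 5)/(z^2 + 1)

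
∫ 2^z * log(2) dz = 2^z + C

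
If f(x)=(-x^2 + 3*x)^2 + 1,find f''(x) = 12*x^2 - 36*x + 18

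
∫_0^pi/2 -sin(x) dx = -1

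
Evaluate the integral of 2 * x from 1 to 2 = 3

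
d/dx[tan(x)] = cos(x)^(-2)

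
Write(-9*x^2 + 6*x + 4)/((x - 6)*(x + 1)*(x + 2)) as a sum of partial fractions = -11/(2*(x + 2)) + 11/(7*(x + 1)) - 71/(14*(x - 6))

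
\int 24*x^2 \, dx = 8*x^3 + C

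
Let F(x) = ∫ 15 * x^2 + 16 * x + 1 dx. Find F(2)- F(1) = 60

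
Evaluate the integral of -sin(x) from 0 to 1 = -1 + cos(1)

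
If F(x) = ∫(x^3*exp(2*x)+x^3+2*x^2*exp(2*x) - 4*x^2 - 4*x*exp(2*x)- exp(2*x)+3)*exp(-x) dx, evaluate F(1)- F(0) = -E + exp(-1)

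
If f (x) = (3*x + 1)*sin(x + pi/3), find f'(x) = 3*x*cos(x + pi/3) + 3*sin(x + pi/3) + cos(x + pi/3)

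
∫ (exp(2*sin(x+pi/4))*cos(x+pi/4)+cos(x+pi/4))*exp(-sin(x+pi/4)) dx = 2*sinh(sin(x + pi/4)) + C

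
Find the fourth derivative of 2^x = 2^x*log(2)^4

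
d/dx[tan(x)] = cos(x)^(-2)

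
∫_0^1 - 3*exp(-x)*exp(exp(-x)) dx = -3*E + 3*exp(exp(-1))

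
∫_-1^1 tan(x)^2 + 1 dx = 2*tan(1)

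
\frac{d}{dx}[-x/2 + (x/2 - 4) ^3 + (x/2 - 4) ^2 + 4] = 3*x^2/8 - 11*x/2 + 39/2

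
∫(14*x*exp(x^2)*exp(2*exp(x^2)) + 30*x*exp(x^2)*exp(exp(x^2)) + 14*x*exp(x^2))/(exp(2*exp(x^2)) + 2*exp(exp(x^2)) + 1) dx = ((7*exp(x^2) + 4)*(exp(exp(x^2)) + 1) + exp(exp(x^2)))/(exp(exp(x^2)) + 1) + C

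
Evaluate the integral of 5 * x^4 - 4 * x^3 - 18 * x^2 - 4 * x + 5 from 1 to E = (-1 + (-2 + E)^2)*(1 + E)^3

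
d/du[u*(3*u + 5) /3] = 2*u + 5/3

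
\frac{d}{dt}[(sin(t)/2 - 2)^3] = 3*(sin(t) - 4)^2*cos(t)/8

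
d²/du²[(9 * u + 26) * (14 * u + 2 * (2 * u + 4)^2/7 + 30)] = 432*u/7 + 2756/7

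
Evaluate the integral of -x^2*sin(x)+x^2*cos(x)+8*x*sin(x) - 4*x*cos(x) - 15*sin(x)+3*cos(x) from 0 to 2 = -9 + cos(2) + sin(2)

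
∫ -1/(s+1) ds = -log(s + 1) + C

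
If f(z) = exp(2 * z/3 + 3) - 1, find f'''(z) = 8*exp(2*z/3 + 3)/27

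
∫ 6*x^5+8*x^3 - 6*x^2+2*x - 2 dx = x^6 + 2*x^4 - 2*x^3 + x^2 - 2*x + C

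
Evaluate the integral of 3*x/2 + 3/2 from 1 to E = -9/4 + 3*E/2 + 3*exp(2)/4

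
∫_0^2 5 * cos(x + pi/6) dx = -5/2 + 5*sin(pi/6 + 2)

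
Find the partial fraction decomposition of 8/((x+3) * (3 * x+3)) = -4/(3*(x + 3)) + 4/(3*(x + 1))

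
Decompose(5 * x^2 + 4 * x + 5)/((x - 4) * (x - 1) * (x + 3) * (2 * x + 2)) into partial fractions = -19/(56*(x + 3)) + 3/(20*(x + 1)) - 7/(24*(x - 1)) + 101/(210*(x - 4))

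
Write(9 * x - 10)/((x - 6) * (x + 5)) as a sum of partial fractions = 5/(x + 5) + 4/(x - 6)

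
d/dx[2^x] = 2^x*log(2)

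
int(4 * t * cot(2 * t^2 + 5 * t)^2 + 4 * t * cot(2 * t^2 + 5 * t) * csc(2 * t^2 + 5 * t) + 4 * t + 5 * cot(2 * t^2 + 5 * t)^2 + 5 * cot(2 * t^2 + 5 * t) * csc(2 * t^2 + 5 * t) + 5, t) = -cot(t*(2*t + 5)) - csc(t*(2*t + 5)) + C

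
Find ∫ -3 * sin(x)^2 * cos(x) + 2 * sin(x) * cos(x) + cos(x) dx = (sin(x) + cos(x)^2)*sin(x) + C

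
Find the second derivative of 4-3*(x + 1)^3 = -18*x - 18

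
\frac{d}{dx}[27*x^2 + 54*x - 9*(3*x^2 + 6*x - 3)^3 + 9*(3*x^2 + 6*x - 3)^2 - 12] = -1458*x^5 - 7290*x^4 - 8424*x^3 + 3888*x^2 + 4752*x - 1728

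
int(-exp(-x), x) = exp(-x) + C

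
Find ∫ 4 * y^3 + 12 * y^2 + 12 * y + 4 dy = y^4 + 4*y^3 + 6*y^2 + 4*y + C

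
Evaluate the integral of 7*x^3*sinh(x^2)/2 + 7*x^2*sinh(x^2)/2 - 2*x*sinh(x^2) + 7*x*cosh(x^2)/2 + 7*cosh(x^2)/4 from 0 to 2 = 1 + 19*cosh(4)/2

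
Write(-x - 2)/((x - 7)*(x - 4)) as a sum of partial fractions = 2/(x - 4) - 3/(x - 7)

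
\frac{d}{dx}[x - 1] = 1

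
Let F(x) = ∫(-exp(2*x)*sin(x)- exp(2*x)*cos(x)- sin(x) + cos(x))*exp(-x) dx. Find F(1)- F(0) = (-E + exp(-1))*sin(1)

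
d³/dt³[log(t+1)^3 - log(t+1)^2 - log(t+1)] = (6*log(t + 1)^2 - 22*log(t + 1) + 10)/(t^3 + 3*t^2 + 3*t + 1)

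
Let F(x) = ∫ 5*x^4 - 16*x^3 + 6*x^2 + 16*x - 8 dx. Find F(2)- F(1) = 1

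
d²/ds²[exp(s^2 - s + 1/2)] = 4*s^2*exp(s^2 - s + 1/2) - 4*s*exp(s^2 - s + 1/2) + 3*exp(s^2 - s + 1/2)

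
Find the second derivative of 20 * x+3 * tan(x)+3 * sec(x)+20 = 6*sin(x)/cos(x)^3 - 3/cos(x) + 6/cos(x)^3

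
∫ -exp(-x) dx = exp(-x) + C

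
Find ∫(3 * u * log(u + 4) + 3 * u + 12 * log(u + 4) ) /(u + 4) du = 3*u*log(u + 4) + C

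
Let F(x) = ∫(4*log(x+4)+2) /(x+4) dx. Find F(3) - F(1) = -2*log(5)^2 - 2*log(5) + 2*log(7) + 2*log(7)^2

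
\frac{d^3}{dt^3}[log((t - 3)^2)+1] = 4/(t^3 - 9*t^2 + 27*t - 27)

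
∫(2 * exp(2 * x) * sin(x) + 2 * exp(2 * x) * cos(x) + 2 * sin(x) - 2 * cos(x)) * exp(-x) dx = 4*sin(x)*sinh(x) + C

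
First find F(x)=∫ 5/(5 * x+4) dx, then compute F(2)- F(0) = -log(8) + log(28)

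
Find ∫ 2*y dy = y^2 + C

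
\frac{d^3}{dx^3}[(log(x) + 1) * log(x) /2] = (2*log(x) - 2)/x^3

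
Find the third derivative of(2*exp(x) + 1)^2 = 32*exp(2*x) + 4*exp(x)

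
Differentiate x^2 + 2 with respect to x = 2*x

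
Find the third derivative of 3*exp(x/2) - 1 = 3*exp(x/2)/8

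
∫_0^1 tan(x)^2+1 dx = tan(1)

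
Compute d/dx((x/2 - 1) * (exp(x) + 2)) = x*exp(x)/2 - exp(x)/2 + 1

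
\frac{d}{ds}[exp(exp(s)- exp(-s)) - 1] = (exp(exp(s) - exp(-s)) + exp(2*s + exp(s) - exp(-s)))*exp(-s)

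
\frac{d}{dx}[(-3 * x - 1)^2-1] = 18*x + 6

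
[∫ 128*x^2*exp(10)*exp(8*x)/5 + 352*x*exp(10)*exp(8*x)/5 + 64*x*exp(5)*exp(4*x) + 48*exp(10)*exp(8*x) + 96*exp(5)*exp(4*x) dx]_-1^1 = -4*E - exp(2)/5 + 36*exp(9) + 81*exp(18)/5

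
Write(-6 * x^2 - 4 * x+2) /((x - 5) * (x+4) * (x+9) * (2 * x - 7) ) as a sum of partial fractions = 76/(125*(2*x - 7)) + 32/(125*(x + 9)) - 26/(225*(x + 4)) - 4/(9*(x - 5))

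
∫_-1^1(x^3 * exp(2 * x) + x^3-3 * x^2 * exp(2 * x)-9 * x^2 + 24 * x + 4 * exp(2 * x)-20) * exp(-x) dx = -28*E + 28*exp(-1)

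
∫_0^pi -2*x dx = -pi^2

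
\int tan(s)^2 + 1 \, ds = tan(s) + C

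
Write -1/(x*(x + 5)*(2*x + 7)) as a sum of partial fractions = 4/(21*(2*x + 7)) - 1/(15*(x + 5)) - 1/(35*x)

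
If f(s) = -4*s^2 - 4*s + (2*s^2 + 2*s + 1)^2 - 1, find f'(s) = 16*s^3 + 24*s^2 + 8*s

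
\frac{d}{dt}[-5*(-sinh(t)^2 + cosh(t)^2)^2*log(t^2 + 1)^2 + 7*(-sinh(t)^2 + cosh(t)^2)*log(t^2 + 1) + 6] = -(20*t*log(t^2 + 1) - 14*t)/(t^2 + 1)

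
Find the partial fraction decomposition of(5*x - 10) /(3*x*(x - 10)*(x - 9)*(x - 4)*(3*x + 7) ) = -585/(167314*(3*x + 7)) + 1/(684*(x - 4)) - 7/(918*(x - 9)) + 2/(333*(x - 10)) + 1/(756*x)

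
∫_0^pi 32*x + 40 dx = -25 + (-4*pi - 5)^2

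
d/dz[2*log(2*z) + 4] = 2/z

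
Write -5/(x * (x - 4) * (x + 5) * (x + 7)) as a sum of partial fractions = 5/(154*(x + 7)) - 1/(18*(x + 5)) - 5/(396*(x - 4)) + 1/(28*x)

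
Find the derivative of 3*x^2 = 6*x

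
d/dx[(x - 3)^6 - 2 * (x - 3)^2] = 6*x^5 - 90*x^4 + 540*x^3 - 1620*x^2 + 2426*x - 1446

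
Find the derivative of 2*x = 2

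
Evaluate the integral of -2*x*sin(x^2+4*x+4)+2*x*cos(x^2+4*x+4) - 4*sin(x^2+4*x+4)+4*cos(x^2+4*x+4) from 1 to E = cos((2 + E)^2) - sin(9) + sin((2 + E)^2) - cos(9)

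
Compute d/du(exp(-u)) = -exp(-u)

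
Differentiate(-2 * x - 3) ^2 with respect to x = 8*x + 12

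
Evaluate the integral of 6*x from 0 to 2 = 12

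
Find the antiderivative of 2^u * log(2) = 2^u + C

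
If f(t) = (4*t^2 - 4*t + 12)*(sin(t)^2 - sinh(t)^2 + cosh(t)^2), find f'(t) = 4*t^2*sin(2*t) - 4*sqrt(2)*t*sin(2*t + pi/4) + 12*t + 12*sin(2*t) + 2*cos(2*t) - 6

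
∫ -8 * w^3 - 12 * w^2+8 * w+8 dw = -2*w^4 - 4*w^3 + 4*w^2 + 8*w + C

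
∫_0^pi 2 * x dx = pi^2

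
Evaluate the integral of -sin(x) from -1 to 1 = 0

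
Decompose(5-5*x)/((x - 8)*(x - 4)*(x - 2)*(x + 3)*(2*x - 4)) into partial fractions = 2/(385*(x + 3)) - 11/(180*(x - 2)) - 1/(24*(x - 2)^2) + 15/(224*(x - 4)) - 35/(3168*(x - 8))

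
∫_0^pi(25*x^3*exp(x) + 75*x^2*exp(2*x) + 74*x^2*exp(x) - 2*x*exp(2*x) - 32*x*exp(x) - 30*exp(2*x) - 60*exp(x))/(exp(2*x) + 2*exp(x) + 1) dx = 15 - 5*(-5*pi^3 + pi^2/5 + 6 + 6*pi)*exp(pi)/(1 + exp(pi))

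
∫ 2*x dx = x^2 + C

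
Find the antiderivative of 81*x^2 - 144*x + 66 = 27*x^3 - 72*x^2 + 66*x + C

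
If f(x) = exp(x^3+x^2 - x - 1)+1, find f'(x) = 3*x^2*exp(x^3 + x^2 - x - 1) + 2*x*exp(x^3 + x^2 - x - 1) - exp(x^3 + x^2 - x - 1)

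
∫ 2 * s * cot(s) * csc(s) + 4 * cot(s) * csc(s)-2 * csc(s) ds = (-2*s - 4)*csc(s) + C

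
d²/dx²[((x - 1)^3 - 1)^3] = 72*x^7 - 504*x^6 + 1512*x^5 - 2610*x^4 + 2880*x^3 - 2052*x^2 + 882*x - 180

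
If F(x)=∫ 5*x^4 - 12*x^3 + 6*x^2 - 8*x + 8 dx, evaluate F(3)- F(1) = 38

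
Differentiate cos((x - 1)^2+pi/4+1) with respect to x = -2*x*sin(x^2 - 2*x + pi/4 + 2) + 2*sin(x^2 - 2*x + pi/4 + 2)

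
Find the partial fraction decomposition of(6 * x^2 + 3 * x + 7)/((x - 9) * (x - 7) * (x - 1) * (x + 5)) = -71/(504*(x + 5)) + 1/(18*(x - 1)) - 161/(72*(x - 7)) + 65/(28*(x - 9))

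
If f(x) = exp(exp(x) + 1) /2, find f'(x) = exp(x + exp(x) + 1)/2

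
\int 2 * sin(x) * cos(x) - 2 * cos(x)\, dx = (sin(x) - 1)^2 + C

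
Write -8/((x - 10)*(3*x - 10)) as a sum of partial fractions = 6/(5*(3*x - 10)) - 2/(5*(x - 10))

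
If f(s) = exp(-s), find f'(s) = -exp(-s)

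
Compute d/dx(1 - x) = -1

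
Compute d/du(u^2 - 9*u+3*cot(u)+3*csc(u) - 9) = 2*u - 3*cot(u)^2 - 3*cot(u)*csc(u) - 12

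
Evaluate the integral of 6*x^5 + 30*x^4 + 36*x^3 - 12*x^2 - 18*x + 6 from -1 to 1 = 16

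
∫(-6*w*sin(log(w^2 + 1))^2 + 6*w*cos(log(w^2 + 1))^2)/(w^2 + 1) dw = 3*sin(2*log(w^2 + 1))/2 + C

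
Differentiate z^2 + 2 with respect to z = 2*z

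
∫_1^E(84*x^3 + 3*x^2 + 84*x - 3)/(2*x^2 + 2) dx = -45/2 - 3*pi/4 + 3*acot(E) + 3*E/2 + 21*exp(2)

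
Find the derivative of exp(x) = exp(x)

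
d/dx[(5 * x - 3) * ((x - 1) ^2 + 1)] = 15*x^2 - 26*x + 16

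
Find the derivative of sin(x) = cos(x)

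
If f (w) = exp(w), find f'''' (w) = exp(w)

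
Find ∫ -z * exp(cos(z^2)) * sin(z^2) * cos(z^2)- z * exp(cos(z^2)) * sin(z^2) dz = exp(cos(z^2))*cos(z^2)/2 + C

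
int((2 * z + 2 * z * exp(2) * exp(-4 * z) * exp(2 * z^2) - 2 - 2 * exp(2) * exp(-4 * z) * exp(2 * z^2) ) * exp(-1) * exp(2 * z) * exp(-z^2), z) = 2*sinh((z - 1)^2) + C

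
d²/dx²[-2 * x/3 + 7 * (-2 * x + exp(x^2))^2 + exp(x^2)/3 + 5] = -112*x^3*exp(x^2) + 112*x^2*exp(2*x^2) + 4*x^2*exp(x^2)/3 - 168*x*exp(x^2) + 28*exp(2*x^2) + 2*exp(x^2)/3 + 56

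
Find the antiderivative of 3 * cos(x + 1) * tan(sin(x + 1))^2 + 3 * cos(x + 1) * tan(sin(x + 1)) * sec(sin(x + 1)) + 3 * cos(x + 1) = 3*tan(sin(x + 1)) + 3/cos(sin(x + 1)) + C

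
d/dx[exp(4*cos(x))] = -4*exp(4*cos(x))*sin(x)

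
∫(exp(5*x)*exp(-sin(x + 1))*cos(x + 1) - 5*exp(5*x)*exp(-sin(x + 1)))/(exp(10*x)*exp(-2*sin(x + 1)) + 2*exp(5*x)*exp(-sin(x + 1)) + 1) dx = 1/(exp(5*x - sin(x + 1)) + 1) + C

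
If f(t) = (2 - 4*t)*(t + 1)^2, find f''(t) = -24*t - 12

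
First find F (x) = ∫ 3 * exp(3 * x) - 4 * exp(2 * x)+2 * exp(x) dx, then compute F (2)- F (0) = -1 + exp(2) + (-1 + exp(2))^2 + (-1 + exp(2))^3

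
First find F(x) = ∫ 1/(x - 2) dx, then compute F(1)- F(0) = -log(2)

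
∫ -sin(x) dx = cos(x) + C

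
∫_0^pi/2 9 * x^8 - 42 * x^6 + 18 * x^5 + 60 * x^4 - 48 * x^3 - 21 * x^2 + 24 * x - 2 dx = -pi^3/4 - 1 + (-pi + 1 + pi^3/8)^3 + 2*pi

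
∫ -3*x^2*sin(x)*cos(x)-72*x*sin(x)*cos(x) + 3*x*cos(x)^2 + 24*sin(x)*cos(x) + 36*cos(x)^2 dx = (3*x^2/2 + 36*x - 12)*cos(x)^2 + C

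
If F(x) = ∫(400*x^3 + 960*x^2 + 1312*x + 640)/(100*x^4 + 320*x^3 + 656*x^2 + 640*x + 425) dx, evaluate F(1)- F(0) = -log(17) + log(2141/25)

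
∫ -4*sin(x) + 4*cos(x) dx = 4*sqrt(2)*sin(x + pi/4) + C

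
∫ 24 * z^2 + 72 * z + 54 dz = 8*z^3 + 36*z^2 + 54*z + C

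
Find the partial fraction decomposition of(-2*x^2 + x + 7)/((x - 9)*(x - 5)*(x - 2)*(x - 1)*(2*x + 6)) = -7/(1920*(x + 3)) - 3/(128*(x - 1)) + 1/(210*(x - 2)) + 19/(384*(x - 5)) - 73/(2688*(x - 9))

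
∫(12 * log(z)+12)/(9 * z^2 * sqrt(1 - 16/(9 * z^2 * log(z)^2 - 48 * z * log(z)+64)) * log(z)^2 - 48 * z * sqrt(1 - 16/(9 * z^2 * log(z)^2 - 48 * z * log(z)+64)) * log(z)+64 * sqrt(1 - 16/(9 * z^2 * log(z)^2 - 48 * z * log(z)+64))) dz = asec(3*z*log(z)/4 - 2) + C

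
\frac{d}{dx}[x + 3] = 1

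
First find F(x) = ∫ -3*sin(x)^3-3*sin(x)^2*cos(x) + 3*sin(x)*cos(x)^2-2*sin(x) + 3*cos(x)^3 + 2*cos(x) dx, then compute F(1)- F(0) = -3 + 2*cos(1) + 2*sin(1) + (cos(1) + sin(1))^3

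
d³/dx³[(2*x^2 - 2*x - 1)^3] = 960*x^3 - 1440*x^2 + 288*x + 96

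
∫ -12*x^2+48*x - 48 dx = -4*x^3 + 24*x^2 - 48*x + C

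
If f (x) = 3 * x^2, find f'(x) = 6*x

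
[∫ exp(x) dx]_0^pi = -1 + exp(pi)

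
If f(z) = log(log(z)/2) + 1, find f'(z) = 1/(z*log(z))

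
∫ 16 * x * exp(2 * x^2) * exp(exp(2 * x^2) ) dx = 4*exp(exp(2*x^2)) + C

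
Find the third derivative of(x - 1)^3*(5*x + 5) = 120*x - 60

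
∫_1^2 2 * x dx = 3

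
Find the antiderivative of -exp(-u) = exp(-u) + C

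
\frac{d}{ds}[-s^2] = -2*s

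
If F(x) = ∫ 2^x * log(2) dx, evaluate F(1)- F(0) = 1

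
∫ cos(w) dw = sin(w) + C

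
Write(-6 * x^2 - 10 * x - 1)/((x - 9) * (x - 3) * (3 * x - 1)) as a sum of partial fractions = -45/(208*(3*x - 1)) + 85/(48*(x - 3)) - 577/(156*(x - 9))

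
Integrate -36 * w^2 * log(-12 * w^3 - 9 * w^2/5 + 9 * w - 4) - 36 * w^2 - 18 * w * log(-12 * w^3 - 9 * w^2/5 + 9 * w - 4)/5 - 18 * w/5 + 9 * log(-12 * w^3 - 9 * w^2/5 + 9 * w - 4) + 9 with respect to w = (-60*w^3 - 9*w^2 + 45*w - 20)*log(-12*w^3 - 9*w^2/5 + 9*w - 4)/5 + C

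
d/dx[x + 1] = 1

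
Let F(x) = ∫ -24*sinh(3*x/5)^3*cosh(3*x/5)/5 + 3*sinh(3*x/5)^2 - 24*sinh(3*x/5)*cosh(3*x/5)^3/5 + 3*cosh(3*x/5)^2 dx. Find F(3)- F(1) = -cosh(36/5)/2 - 5*sinh(6/5)/2 + cosh(12/5)/2 + 5*sinh(18/5)/2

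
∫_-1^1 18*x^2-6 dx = 0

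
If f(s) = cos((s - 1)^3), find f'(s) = -3*(s - 1)^2*sin(s^3 - 3*s^2 + 3*s - 1)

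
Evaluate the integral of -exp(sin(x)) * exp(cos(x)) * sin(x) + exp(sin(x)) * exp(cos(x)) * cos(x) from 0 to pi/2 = 0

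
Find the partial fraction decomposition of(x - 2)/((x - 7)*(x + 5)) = 7/(12*(x + 5)) + 5/(12*(x - 7))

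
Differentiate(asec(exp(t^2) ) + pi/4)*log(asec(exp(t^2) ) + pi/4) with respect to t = (2*t*log(asec(exp(t^2)) + pi/4) + 2*t)*exp(-t^2)/sqrt(1 - exp(-2*t^2))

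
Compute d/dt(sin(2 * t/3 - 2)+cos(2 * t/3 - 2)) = -2*sin(2*t/3 - 2)/3 + 2*cos(2*t/3 - 2)/3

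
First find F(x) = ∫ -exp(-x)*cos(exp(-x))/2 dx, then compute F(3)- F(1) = -sin(exp(-1))/2 + sin(exp(-3))/2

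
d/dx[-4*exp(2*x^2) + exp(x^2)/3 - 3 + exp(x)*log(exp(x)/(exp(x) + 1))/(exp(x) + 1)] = (-48*x*exp(2*x^2) + 2*x*exp(x^2) + 4*x*exp(x^2 + x) + 2*x*exp(x^2 + 2*x) - 96*x*exp(2*x^2 + x) - 48*x*exp(2*x^2 + 2*x) + 3*(x - log(exp(x) + 1))*exp(x) + 3*exp(x))/(3*exp(2*x) + 6*exp(x) + 3)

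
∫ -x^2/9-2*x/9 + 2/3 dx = -x^3/27 - x^2/9 + 2*x/3 + C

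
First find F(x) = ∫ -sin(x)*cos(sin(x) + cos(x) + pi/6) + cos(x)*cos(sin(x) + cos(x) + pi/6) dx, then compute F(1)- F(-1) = -sin(-sin(1) + pi/6 + cos(1)) + sin(pi/6 + cos(1) + sin(1))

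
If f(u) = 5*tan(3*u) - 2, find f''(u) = 90*sin(3*u)/cos(3*u)^3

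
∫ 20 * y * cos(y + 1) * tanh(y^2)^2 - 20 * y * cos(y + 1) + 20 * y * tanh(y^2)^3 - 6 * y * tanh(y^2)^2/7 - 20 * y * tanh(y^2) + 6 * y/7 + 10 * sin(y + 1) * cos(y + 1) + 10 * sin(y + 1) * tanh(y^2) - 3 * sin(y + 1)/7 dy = -5*(cos(y + 1) + tanh(y^2))^2 + 3*cos(y + 1)/7 + 3*tanh(y^2)/7 + C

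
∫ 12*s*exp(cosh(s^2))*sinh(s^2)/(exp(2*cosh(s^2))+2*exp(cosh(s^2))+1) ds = 2*(exp(cosh(s^2)) - 2)/(exp(cosh(s^2)) + 1) + C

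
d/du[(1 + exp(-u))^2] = (-2*exp(u) - 2)*exp(-2*u)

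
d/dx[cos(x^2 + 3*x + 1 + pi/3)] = -(2*x + 3)*sin(x^2 + 3*x + 1 + pi/3)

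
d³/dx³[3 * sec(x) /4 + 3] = 3*(-1 + 6/cos(x)^2)*sin(x)/(4*cos(x)^2)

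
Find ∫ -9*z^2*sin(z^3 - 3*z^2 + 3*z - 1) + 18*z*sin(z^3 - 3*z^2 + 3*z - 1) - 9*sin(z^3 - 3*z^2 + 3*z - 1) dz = 3*cos((z - 1)^3) + C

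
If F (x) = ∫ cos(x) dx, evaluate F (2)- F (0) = sin(2)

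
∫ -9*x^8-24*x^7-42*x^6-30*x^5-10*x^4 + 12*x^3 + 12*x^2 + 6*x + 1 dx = -x^9 - 3*x^8 - 6*x^7 - 5*x^6 - 2*x^5 + 3*x^4 + 4*x^3 + 3*x^2 + x + C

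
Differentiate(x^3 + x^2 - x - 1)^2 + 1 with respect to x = 6*x^5 + 10*x^4 - 4*x^3 - 12*x^2 - 2*x + 2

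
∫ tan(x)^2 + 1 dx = tan(x) + C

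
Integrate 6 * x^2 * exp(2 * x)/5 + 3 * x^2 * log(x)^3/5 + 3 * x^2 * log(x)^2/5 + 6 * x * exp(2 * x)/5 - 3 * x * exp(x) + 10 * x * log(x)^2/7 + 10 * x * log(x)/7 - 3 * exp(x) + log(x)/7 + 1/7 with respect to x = x*(7*x^2*log(x)^3 + 21*x*exp(2*x) + 25*x*log(x)^2 - 105*exp(x) + 5*log(x))/35 + C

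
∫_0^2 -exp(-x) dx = -1 + exp(-2)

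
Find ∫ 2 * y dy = y^2 + C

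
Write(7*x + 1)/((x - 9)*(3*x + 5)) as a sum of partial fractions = 1/(3*x + 5) + 2/(x - 9)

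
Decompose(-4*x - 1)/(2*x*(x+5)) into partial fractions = -19/(10*(x + 5)) - 1/(10*x)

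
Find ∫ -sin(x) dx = cos(x) + C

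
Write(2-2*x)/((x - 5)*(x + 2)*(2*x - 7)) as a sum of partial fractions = 20/(33*(2*x - 7)) + 6/(77*(x + 2)) - 8/(21*(x - 5))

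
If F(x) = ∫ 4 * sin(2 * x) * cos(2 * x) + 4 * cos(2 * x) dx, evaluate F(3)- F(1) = -(sin(2) + 1)^2 + (sin(6) + 1)^2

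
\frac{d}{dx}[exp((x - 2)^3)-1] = 3*x^2*exp(x^3 - 6*x^2 + 12*x - 8) - 12*x*exp(x^3 - 6*x^2 + 12*x - 8) + 12*exp(x^3 - 6*x^2 + 12*x - 8)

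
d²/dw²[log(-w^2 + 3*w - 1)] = (-2*w^2 + 6*w - 7)/(w^4 - 6*w^3 + 11*w^2 - 6*w + 1)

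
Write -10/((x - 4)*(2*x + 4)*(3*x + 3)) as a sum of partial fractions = -5/(18*(x + 2)) + 1/(3*(x + 1)) - 1/(18*(x - 4))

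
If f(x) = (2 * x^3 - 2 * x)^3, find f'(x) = 72*x^8 - 168*x^6 + 120*x^4 - 24*x^2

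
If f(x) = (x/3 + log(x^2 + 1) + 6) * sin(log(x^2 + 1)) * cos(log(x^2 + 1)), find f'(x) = (x^2*sin(2*log(x^2 + 1))/2 + 2*x^2*cos(2*log(x^2 + 1)) + 6*x*log(x^2 + 1)*cos(2*log(x^2 + 1)) + 3*x*sin(2*log(x^2 + 1)) + 36*x*cos(2*log(x^2 + 1)) + sin(2*log(x^2 + 1))/2)/(3*x^2 + 3)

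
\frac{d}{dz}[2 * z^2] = 4*z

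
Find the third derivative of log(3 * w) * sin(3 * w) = (-27*w^3*log(w)*cos(3*w) - 27*w^3*log(3)*cos(3*w) - 27*w^2*sin(3*w) - 9*w*cos(3*w) + 2*sin(3*w))/w^3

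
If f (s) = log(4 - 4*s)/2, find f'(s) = 1/(2*s - 2)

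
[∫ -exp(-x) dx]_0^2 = -1 + exp(-2)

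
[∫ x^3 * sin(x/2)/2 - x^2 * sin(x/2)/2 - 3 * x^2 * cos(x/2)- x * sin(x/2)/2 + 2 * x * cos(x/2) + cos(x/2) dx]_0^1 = cos(1/2)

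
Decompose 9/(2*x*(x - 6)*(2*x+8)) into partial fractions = 9/(160*(x + 4)) + 3/(80*(x - 6)) - 3/(32*x)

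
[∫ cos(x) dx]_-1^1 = 2*sin(1)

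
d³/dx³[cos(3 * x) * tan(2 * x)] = -72*sin(3*x)*tan(2*x)^3 - 45*sin(3*x)*tan(2*x) + 48*cos(3*x)*tan(2*x)^4 + 10*cos(3*x)*tan(2*x)^2 - 38*cos(3*x)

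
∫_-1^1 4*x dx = 0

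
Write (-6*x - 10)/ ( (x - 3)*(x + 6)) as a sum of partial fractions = -26/(9*(x + 6)) - 28/(9*(x - 3))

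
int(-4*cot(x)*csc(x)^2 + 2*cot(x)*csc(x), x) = 2*(csc(x) - 1)*csc(x) + C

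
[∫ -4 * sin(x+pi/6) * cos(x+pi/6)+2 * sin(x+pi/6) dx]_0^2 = -3/2 + 2*cos(pi/6 + 2)^2 - 2*cos(pi/6 + 2) + sqrt(3)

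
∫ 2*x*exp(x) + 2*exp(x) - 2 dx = 2*x*(exp(x) - 1) + C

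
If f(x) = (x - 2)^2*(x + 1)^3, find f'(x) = 5*x^4 - 4*x^3 - 15*x^2 + 2*x + 8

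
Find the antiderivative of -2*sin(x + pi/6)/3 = 2*cos(x + pi/6)/3 + C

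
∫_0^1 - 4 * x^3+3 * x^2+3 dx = 3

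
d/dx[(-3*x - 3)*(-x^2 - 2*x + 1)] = 9*x^2 + 18*x + 3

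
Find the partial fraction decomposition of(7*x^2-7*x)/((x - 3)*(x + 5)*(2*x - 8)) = 35/(24*(x + 5)) - 21/(8*(x - 3)) + 14/(3*(x - 4))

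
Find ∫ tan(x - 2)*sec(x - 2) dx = sec(x - 2) + C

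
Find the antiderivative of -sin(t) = cos(t) + C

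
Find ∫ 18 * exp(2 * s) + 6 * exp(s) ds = (3*exp(s) + 1)^2 + C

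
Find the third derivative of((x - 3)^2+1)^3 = 120*x^3 - 1080*x^2 + 3312*x - 3456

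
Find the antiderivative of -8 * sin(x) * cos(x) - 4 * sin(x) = (2*cos(x) + 1)^2 + C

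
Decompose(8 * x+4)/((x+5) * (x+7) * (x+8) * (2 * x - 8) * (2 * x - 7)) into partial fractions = -256/(8211*(2*x - 7)) - 5/(138*(x + 8)) + 13/(231*(x + 7)) - 1/(51*(x + 5)) + 1/(66*(x - 4))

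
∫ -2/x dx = -2*log(x) + C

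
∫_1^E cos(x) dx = -sin(1) + sin(E)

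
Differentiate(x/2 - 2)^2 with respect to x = x/2 - 2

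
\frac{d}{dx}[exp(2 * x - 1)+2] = 2*exp(2*x - 1)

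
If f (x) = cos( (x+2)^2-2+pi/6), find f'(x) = -2*(x + 2)*sin(x^2 + 4*x + pi/6 + 2)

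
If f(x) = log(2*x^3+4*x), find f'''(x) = (6*x^6 - 12*x^4 + 24*x^2 + 16)/(x^9 + 6*x^7 + 12*x^5 + 8*x^3)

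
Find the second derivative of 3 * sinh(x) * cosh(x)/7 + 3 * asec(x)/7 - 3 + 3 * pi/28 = 3*(2*x^5*sinh(2*x) - 4*x^3*sinh(2*x) - 2*x^2*sqrt(1 - 1/x^2) + 2*x*sinh(2*x) + sqrt(1 - 1/x^2))/(7*x^5 - 14*x^3 + 7*x)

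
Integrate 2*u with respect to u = u^2 + C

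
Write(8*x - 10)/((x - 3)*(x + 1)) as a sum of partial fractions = 9/(2*(x + 1)) + 7/(2*(x - 3))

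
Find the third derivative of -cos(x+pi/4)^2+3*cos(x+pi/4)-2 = 3*sin(x + pi/4) - 4*cos(2*x)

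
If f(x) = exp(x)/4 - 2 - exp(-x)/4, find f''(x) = (exp(2*x) - 1)*exp(-x)/4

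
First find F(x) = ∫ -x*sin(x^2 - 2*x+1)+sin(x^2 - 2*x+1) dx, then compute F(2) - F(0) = 0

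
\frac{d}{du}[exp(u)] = exp(u)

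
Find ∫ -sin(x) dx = cos(x) + C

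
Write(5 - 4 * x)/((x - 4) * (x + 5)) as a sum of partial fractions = -25/(9*(x + 5)) - 11/(9*(x - 4))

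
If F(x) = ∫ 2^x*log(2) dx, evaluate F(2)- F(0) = 3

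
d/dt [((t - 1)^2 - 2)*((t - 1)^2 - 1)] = 4*t^3 - 12*t^2 + 6*t + 2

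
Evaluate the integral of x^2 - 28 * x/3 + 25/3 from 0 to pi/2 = (-4 + pi/6)*(-1 + pi/2)^2 + 4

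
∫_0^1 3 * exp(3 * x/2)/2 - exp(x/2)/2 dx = (-1 + E)*exp(1/2)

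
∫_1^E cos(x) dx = -sin(1) + sin(E)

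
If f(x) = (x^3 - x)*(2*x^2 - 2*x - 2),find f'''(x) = 120*x^2 - 48*x - 24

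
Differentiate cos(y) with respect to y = -sin(y)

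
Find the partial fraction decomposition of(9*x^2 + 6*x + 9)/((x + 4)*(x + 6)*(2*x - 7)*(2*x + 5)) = -67/(84*(2*x + 5)) + 187/(1140*(2*x - 7)) - 297/(266*(x + 6)) + 43/(30*(x + 4))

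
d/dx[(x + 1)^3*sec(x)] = (x + 1)^2*(x*sin(x)/cos(x) + sin(x)/cos(x) + 3)/cos(x)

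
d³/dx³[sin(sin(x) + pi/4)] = (3*sin(x)*sin(sin(x) + pi/4) - cos(x)^2*cos(sin(x) + pi/4) - cos(sin(x) + pi/4))*cos(x)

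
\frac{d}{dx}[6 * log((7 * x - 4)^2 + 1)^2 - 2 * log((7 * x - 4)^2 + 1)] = (1176*x*log(49*x^2 - 56*x + 17) - 196*x - 672*log(49*x^2 - 56*x + 17) + 112)/(49*x^2 - 56*x + 17)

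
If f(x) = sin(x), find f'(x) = cos(x)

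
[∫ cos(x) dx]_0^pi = 0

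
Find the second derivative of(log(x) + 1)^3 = (3 - 3*log(x)^2)/x^2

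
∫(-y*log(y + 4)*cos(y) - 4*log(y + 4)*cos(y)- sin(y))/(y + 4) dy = -log(y + 4)*sin(y) + C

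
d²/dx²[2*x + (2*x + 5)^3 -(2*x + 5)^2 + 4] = 48*x + 112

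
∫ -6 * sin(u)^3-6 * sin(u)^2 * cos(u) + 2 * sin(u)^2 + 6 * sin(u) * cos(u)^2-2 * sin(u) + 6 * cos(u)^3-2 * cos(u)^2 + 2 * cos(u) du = -sin(2*u) + 5*sqrt(2)*sin(u + pi/4) - sqrt(2)*cos(3*u + pi/4) + C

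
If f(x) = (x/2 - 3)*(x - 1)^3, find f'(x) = 2*x^3 - 27*x^2/2 + 21*x - 19/2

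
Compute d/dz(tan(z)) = cos(z)^(-2)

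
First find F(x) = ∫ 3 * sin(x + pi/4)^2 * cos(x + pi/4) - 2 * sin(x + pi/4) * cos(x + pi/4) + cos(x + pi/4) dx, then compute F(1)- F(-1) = -sin(2) - sqrt(2)*sin(1)^3 + 5*sqrt(2)*sin(1)/2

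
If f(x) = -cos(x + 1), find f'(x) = sin(x + 1)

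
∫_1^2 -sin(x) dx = -cos(1) + cos(2)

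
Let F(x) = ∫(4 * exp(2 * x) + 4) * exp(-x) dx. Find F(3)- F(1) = -4*E - 4*exp(-3) + 4*exp(-1) + 4*exp(3)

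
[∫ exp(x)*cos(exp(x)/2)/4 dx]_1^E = -sin(E/2)/2 + sin(exp(E)/2)/2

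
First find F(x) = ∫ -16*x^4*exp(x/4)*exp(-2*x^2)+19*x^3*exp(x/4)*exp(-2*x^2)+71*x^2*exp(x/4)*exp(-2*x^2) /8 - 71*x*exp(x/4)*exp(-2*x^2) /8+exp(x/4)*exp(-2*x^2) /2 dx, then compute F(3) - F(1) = 69*exp(-69/4)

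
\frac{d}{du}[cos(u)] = -sin(u)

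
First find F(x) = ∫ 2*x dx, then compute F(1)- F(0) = 1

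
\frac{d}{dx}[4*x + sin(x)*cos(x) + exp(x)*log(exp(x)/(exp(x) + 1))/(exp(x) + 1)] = (x*exp(x) - 2*exp(2*x)*sin(x)^2 + 5*exp(2*x) - exp(x)*log(exp(x) + 1) - 4*exp(x)*sin(x)^2 + 11*exp(x) - 2*sin(x)^2 + 5)/(exp(2*x) + 2*exp(x) + 1)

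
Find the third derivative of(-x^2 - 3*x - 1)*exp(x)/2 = -x^2*exp(x)/2 - 9*x*exp(x)/2 - 8*exp(x)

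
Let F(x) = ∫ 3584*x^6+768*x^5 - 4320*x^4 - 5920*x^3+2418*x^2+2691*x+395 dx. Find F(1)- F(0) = 1685/2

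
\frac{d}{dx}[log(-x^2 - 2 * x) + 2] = (2*x + 2)/(x^2 + 2*x)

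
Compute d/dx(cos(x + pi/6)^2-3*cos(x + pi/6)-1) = 3*sin(x + pi/6) - sin(2*x + pi/3)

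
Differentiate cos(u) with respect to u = -sin(u)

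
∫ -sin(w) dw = cos(w) + C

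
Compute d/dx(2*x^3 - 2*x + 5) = 6*x^2 - 2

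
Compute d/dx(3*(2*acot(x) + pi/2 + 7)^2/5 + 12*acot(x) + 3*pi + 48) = (-24*acot(x) - 144 - 6*pi)/(5*x^2 + 5)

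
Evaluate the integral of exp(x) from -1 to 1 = E - exp(-1)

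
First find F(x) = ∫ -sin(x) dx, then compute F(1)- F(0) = -1 + cos(1)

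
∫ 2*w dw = w^2 + C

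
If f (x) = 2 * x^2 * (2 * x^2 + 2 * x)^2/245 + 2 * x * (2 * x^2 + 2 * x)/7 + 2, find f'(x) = 48*x^5/245 + 16*x^4/49 + 32*x^3/245 + 12*x^2/7 + 8*x/7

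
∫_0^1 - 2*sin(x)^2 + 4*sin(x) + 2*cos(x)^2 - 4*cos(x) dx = -1 + (-2 + cos(1) + sin(1))^2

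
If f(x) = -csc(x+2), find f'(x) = cot(x + 2)*csc(x + 2)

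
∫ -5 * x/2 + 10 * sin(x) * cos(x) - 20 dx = -5*x^2/4 - 20*x + 5*sin(x)^2 + C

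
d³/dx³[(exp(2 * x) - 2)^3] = 216*exp(6*x) - 384*exp(4*x) + 96*exp(2*x)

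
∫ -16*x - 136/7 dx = -8*x^2 - 136*x/7 + C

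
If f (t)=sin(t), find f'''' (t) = sin(t)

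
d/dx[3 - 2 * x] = -2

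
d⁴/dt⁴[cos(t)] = cos(t)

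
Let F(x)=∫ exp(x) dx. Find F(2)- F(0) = -1 + exp(2)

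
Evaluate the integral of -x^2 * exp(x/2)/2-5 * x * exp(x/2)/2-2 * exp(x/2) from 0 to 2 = 2 - 8*E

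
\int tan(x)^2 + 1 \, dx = tan(x) + C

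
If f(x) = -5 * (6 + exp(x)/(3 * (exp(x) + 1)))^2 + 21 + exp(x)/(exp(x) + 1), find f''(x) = (181*exp(3*x) - 20*exp(2*x) - 171*exp(x))/(9*exp(4*x) + 36*exp(3*x) + 54*exp(2*x) + 36*exp(x) + 9)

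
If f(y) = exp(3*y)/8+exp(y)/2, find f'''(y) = 27*exp(3*y)/8 + exp(y)/2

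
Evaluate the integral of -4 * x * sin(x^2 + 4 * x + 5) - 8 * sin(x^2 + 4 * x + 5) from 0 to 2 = -2*cos(5) + 2*cos(17)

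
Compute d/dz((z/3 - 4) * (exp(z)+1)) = z*exp(z)/3 - 11*exp(z)/3 + 1/3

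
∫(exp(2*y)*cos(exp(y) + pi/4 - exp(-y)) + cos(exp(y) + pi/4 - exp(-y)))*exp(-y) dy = sin(2*sinh(y) + pi/4) + C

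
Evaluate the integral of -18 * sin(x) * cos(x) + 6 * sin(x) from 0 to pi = 12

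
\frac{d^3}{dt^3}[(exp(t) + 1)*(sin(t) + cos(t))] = -4*exp(t)*sin(t) + sin(t) - cos(t)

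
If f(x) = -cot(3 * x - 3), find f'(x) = 3/sin(3*x - 3)^2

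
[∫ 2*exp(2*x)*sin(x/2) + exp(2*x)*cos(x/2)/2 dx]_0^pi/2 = sqrt(2)*exp(pi)/2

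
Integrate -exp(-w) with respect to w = exp(-w) + C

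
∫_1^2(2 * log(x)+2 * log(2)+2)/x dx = -(log(2) + 1)^2 + (1 + log(4))^2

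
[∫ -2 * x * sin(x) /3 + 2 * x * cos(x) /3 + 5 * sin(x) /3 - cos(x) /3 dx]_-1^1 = -2*sin(1) + 4*cos(1)/3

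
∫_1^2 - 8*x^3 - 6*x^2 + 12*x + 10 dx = -16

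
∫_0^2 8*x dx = 16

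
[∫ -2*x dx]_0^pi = -pi^2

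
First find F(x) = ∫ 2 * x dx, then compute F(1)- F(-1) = 0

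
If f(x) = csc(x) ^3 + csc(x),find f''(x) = (-1 - 7/sin(x)^2 + 12/sin(x)^4)/sin(x)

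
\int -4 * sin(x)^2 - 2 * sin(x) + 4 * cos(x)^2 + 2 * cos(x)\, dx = 2*sin(2*x) + 2*sqrt(2)*sin(x + pi/4) + C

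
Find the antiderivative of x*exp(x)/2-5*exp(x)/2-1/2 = (x - 6)*(exp(x) - 1)/2 + C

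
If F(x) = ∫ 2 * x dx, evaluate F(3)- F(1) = 8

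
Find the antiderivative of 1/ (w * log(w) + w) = log(3*log(w) + 3) + C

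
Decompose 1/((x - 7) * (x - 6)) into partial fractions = -1/(x - 6) + 1/(x - 7)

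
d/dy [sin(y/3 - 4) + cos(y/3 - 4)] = sqrt(2)*cos(y/3 - 4 + pi/4)/3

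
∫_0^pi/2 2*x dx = pi^2/4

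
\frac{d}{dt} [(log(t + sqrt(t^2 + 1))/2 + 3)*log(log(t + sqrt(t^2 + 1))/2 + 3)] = (t*log(log(t + sqrt(t^2 + 1))/2 + 3) + t + sqrt(t^2 + 1)*log(log(t + sqrt(t^2 + 1))/2 + 3) + sqrt(t^2 + 1))/(2*t^2 + 2*t*sqrt(t^2 + 1) + 2)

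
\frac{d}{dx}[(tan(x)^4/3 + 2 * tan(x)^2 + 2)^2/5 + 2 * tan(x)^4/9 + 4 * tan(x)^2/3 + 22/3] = 8*(tan(x)^8 + 10*tan(x)^6 + 38*tan(x)^4 + 62*tan(x)^2 + 33)*tan(x)/45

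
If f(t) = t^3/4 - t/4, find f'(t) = 3*t^2/4 - 1/4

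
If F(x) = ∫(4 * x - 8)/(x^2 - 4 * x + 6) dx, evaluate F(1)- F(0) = -2*log(6) + 2*log(3)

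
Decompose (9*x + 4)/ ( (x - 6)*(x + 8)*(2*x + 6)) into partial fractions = -17/(35*(x + 8)) + 23/(90*(x + 3)) + 29/(126*(x - 6))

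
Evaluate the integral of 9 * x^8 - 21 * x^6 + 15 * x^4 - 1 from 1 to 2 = 222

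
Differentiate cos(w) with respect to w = -sin(w)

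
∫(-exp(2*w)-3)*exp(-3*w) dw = (exp(2*w) + 1)*exp(-3*w) + C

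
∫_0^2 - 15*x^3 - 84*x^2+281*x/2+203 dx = 403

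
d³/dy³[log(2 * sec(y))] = 2*sin(y)/cos(y)^3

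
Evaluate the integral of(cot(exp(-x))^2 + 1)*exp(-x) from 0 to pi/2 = -cot(1) + cot(exp(-pi/2))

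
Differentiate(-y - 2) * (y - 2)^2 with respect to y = -3*y^2 + 4*y + 4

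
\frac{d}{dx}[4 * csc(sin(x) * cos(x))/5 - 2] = -4*(cos(2*x - sin(2*x)/2) + cos(2*x + sin(2*x)/2))/(5*(1 - cos(sin(2*x))))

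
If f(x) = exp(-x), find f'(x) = -exp(-x)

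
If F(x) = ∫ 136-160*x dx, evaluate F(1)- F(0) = 56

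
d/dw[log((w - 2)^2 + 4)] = (2*w - 4)/(w^2 - 4*w + 8)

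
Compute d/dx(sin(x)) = cos(x)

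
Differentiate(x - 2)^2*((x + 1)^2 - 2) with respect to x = 4*x^3 - 6*x^2 - 10*x + 12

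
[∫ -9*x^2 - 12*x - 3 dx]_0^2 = -54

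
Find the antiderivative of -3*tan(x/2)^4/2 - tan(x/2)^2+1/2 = -tan(x/2)^3 + tan(x/2) + C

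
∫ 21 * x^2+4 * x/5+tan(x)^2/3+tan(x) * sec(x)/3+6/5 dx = 7*x^3 + 2*x^2/5 + 13*x/15 + tan(x)/3 + sec(x)/3 + C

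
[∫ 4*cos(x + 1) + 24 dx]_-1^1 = 4*sin(2) + 48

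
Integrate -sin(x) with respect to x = cos(x) + C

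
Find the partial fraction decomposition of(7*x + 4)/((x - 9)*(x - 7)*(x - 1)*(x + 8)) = 52/(2295*(x + 8)) + 11/(432*(x - 1)) - 53/(180*(x - 7)) + 67/(272*(x - 9))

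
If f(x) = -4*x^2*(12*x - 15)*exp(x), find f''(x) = -48*x^3*exp(x) - 228*x^2*exp(x) - 48*x*exp(x) + 120*exp(x)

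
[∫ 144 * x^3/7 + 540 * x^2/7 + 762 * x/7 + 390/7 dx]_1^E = -1212/7 - 24*exp(2)/7 - 60*E/7 + 9*(5 + 5*E + 2*exp(2))^2/7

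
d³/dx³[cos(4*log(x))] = (56*sin(4*log(x)) + 48*cos(4*log(x)))/x^3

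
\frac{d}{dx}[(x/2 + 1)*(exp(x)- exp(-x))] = (x*exp(2*x) + x + 3*exp(2*x) + 1)*exp(-x)/2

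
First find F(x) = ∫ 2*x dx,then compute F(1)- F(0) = 1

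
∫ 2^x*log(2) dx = 2^x + C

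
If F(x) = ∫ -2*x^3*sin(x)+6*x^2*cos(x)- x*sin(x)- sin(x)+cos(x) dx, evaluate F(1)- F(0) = -1 + 4*cos(1)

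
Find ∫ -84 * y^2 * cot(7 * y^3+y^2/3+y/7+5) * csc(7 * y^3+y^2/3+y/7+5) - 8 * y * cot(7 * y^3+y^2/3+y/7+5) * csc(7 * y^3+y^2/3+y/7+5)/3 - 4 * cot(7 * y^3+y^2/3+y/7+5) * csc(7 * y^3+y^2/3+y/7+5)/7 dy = 4*csc(7*y^3 + y^2/3 + y/7 + 5) + C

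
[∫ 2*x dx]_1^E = -1 + exp(2)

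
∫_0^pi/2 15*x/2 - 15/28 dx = -15*pi/56 + 15*pi^2/16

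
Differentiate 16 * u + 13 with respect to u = 16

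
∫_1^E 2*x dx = -1 + exp(2)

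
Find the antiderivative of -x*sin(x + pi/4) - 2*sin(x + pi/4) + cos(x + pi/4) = (x + 2)*cos(x + pi/4) + C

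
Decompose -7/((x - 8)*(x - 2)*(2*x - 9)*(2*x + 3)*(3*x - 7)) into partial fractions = -567/(5083*(3*x - 7)) - 2/(1311*(2*x + 3)) + 2/(195*(2*x - 9)) + 1/(30*(x - 2)) - 1/(1938*(x - 8))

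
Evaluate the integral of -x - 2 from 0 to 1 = -5/2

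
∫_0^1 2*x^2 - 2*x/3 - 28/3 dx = -9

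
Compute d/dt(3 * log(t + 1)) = 3/(t + 1)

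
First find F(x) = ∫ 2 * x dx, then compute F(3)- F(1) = 8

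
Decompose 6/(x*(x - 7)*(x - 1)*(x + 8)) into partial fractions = -1/(180*(x + 8)) - 1/(9*(x - 1)) + 1/(105*(x - 7)) + 3/(28*x)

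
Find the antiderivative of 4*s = 2*s^2 + C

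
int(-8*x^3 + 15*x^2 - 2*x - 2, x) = -2*x^4 + 5*x^3 - x^2 - 2*x + C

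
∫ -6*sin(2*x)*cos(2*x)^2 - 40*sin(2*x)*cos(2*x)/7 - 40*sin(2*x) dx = (28*sin(x)^4 - 48*sin(x)^2 + 157)*cos(2*x)/7 + C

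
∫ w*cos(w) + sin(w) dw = w*sin(w) + C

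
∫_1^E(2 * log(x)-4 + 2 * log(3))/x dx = -(-2 + log(3))^2 + (-1 + log(3))^2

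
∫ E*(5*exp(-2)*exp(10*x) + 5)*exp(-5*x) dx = 2*sinh(5*x - 1) + C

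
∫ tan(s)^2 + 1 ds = tan(s) + C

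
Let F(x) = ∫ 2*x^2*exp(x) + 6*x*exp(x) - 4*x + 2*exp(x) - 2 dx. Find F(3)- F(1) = -20 - 4*E + 24*exp(3)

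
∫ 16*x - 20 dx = 8*x^2 - 20*x + C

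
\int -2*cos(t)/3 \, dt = -2*sin(t)/3 + C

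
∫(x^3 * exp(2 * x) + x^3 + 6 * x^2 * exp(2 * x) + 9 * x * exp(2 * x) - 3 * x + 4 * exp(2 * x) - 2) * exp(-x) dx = 2*(x + 1)^3*sinh(x) + C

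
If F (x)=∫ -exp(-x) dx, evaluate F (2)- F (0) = -1 + exp(-2)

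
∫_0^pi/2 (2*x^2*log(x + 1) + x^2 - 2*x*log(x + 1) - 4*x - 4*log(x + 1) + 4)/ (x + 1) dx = (-2 + pi/2)^2*log(1 + pi/2)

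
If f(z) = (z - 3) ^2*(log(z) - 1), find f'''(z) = (2*z^2 + 6*z + 18)/z^3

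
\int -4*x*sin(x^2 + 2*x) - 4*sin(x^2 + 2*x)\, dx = 2*cos(x*(x + 2)) + C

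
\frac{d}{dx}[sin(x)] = cos(x)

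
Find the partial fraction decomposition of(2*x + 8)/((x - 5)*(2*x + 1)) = -14/(11*(2*x + 1)) + 18/(11*(x - 5))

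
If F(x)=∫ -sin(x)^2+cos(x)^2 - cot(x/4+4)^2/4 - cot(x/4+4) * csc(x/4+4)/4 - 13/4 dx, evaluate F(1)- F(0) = -3 + csc(17/4) - cot(4) + sin(2)/2 + cot(17/4) - csc(4)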